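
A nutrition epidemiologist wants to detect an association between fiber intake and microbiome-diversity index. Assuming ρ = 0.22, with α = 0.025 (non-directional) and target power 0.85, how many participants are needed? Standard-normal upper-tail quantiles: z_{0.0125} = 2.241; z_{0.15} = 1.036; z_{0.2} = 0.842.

n = 218

Fisher's z: C = ½·ln((1+r)/(1−r)) = ½·ln(1.5641) = 0.2237.
n = ((z_{α/2} + z_β)/C)² + 3.
(2.241 + 1.036) / 0.2237 = 3.277 / 0.2237 = 14.649.
n = 14.649² + 3 = 214.60 + 3 = 217.6.
Round up.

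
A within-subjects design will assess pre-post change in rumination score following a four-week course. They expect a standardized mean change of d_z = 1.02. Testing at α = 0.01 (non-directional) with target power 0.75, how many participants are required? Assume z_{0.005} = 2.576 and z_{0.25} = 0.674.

For a paired (one-sample on differences) test: n = ((z_{α/2} + z_β) / d)².
z_{α/2} + z_β = 2.576 + 0.674 = 3.250.
n = (3.250 / 1.02)² = 3.186² = 10.15.
Round up.

n = 11 pairs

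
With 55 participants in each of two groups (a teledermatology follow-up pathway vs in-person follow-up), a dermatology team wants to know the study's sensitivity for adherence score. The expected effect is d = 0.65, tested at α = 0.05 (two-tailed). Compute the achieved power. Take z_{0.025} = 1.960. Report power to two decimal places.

power ≈ 0.93

For two equal groups, power = Φ(d·√(n/2) − z_{α/2}).
d·√(n/2) = 0.65 × √(55/2) = 0.65 × 5.244 = 3.409.
z_β = 3.409 − 1.960 = 1.449.
Power = Φ(1.449) = 0.926.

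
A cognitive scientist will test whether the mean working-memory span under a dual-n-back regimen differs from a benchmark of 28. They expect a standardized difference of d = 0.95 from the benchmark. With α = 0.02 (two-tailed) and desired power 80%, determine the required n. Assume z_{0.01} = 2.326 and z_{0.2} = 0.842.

For a one-sample test: n = ((z_{α/2} + z_β) / d)².
z_{α/2} + z_β = 2.326 + 0.842 = 3.168.
n = (3.168 / 0.95)² = 3.335² = 11.12.
Round up.

n = 12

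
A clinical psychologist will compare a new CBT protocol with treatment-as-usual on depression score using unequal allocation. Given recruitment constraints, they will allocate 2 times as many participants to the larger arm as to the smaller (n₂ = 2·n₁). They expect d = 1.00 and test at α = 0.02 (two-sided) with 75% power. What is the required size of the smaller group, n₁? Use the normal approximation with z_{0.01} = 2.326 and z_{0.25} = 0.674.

n₁ = 14

With allocation ratio k = n₂/n₁ = 2, Var(x̄₁−x̄₂) = σ²(1/n₁ + 1/(k·n₁)) = σ²·(k+1)/(k·n₁).
So n₁ = (1 + 1/k)·((z_{α/2} + z_β)/d)² = 1.500 × (3.000/1.00)².
n₁ = 1.500 × 9.00 = 13.5.
Round up: n₁ = 14, giving n₂ = 2 × 14 = 28.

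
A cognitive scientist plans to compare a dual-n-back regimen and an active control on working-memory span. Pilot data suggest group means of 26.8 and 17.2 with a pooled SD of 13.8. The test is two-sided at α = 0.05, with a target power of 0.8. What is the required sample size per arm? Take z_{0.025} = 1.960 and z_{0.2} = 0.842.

Cohen's d = |M₁ − M₂| / SD_pooled = |26.8 − 17.2| / 13.8 = 9.6 / 13.8 = 0.696.
For two independent groups with equal n: n = 2·((z_{α/2} + z_β) / d)².
z_{α/2} + z_β = 1.960 + 0.842 = 2.802.
n = 2 × (2.802 / 0.696)² = 2 × 4.026² = 2 × 16.21 = 32.4.
Round up to the next whole participant.

n = 33 per group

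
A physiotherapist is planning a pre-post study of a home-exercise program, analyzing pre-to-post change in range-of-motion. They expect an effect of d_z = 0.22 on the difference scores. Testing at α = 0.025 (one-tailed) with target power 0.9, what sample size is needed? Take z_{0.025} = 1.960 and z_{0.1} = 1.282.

n = 218 pairs

For a paired (one-sample on differences) test: n = ((z_{α} + z_β) / d)².
z_{α} + z_β = 1.960 + 1.282 = 3.242.
n = (3.242 / 0.22)² = 14.736² = 217.16.
Round up.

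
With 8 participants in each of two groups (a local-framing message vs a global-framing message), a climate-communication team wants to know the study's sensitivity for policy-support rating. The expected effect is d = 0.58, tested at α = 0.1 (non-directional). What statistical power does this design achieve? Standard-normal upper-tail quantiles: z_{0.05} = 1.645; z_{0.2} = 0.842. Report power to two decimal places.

For two equal groups, power = Φ(d·√(n/2) − z_{α/2}).
d·√(n/2) = 0.58 × √(8/2) = 0.58 × 2.000 = 1.160.
z_β = 1.160 − 1.645 = -0.485.
Power = Φ(-0.485) = 0.314.

power ≈ 0.31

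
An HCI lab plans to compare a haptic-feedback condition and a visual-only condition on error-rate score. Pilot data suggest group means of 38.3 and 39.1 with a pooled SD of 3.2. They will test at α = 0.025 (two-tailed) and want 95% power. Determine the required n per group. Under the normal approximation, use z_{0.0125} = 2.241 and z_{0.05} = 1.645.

n = 484 per group

Cohen's d = |M₁ − M₂| / SD_pooled = |38.3 − 39.1| / 3.2 = 0.8 / 3.2 = 0.250.
For two independent groups with equal n: n = 2·((z_{α/2} + z_β) / d)².
z_{α/2} + z_β = 2.241 + 1.645 = 3.886.
n = 2 × (3.886 / 0.250)² = 2 × 15.544² = 2 × 241.62 = 483.2.
Round up to the next whole participant.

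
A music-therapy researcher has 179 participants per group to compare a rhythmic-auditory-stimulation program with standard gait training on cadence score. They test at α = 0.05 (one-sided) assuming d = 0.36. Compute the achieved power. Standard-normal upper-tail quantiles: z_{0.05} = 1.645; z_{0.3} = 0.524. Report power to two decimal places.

power ≈ 0.96

For two equal groups, power = Φ(d·√(n/2) − z_{α}).
d·√(n/2) = 0.36 × √(179/2) = 0.36 × 9.460 = 3.406.
z_β = 3.406 − 1.645 = 1.761.
Power = Φ(1.761) = 0.961.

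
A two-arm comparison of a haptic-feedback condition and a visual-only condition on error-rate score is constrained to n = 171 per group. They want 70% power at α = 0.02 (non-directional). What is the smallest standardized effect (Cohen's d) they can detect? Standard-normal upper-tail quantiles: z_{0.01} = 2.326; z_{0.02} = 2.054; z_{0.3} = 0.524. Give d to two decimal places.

d_min ≈ 0.31

For two independent groups of n = 171 each: d_min = (z_{α/2} + z_β)·√(2/n).
z-sum = 2.326 + 0.524 = 2.850.
d_min = 2.850 × √(2/171) = 2.850 × 0.1081 = 0.308.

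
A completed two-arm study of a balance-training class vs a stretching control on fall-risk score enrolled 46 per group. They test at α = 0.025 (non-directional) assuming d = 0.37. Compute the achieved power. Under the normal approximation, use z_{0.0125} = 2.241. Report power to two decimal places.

For two equal groups, power = Φ(d·√(n/2) − z_{α/2}).
d·√(n/2) = 0.37 × √(46/2) = 0.37 × 4.796 = 1.774.
z_β = 1.774 − 2.241 = -0.467.
Power = Φ(-0.467) = 0.320.

power ≈ 0.32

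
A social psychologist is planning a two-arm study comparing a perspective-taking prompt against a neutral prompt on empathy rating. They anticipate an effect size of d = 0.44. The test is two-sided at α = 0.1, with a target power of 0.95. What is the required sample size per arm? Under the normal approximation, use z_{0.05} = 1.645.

n = 112 per group

For two independent groups with equal n: n = 2·((z_{α/2} + z_β) / d)².
z_{α/2} + z_β = 1.645 + 1.645 = 3.290.
n = 2 × (3.290 / 0.44)² = 2 × 7.477² = 2 × 55.91 = 111.8.
Round up to the next whole participant.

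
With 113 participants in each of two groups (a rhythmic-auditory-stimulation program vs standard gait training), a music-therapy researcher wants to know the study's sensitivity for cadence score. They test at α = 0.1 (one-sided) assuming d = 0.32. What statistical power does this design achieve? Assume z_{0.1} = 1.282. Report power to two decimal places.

power ≈ 0.87

For two equal groups, power = Φ(d·√(n/2) − z_{α}).
d·√(n/2) = 0.32 × √(113/2) = 0.32 × 7.517 = 2.405.
z_β = 2.405 − 1.282 = 1.123.
Power = Φ(1.123) = 0.869.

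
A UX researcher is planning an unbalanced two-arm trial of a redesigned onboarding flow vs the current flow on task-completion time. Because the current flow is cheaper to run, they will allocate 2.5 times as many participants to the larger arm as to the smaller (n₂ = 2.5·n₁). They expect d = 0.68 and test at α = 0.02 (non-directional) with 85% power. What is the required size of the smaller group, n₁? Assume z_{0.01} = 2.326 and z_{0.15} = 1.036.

n₁ = 35

With allocation ratio k = n₂/n₁ = 2.5, Var(x̄₁−x̄₂) = σ²(1/n₁ + 1/(k·n₁)) = σ²·(k+1)/(k·n₁).
So n₁ = (1 + 1/k)·((z_{α/2} + z_β)/d)² = 1.400 × (3.362/0.68)².
n₁ = 1.400 × 24.44 = 34.2.
Round up: n₁ = 35, giving n₂ = ⌈2.5 × 35⌉ = ⌈87.5⌉ = 88.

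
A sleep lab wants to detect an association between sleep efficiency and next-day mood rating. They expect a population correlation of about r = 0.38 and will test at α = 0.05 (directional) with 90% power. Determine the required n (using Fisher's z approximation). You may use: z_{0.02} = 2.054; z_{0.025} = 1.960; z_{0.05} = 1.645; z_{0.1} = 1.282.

n = 57

Fisher's z: C = ½·ln((1+r)/(1−r)) = ½·ln(2.2258) = 0.4001.
n = ((z_{α} + z_β)/C)² + 3.
(1.645 + 1.282) / 0.4001 = 2.927 / 0.4001 = 7.316.
n = 7.316² + 3 = 53.52 + 3 = 56.5.
Round up.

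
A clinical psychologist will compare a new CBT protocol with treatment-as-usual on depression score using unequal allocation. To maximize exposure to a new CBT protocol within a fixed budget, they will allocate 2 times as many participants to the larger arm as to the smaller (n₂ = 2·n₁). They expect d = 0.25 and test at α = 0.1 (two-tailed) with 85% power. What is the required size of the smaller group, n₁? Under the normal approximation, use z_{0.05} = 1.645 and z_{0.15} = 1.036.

With allocation ratio k = n₂/n₁ = 2, Var(x̄₁−x̄₂) = σ²(1/n₁ + 1/(k·n₁)) = σ²·(k+1)/(k·n₁).
So n₁ = (1 + 1/k)·((z_{α/2} + z_β)/d)² = 1.500 × (2.681/0.25)².
n₁ = 1.500 × 115.00 = 172.5.
Round up: n₁ = 173, giving n₂ = 2 × 173 = 346.

n₁ = 173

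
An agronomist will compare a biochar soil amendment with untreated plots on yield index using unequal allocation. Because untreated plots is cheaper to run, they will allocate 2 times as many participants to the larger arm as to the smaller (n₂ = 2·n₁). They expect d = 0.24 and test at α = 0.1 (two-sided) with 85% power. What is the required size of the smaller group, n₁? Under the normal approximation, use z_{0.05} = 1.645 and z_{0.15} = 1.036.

With allocation ratio k = n₂/n₁ = 2, Var(x̄₁−x̄₂) = σ²(1/n₁ + 1/(k·n₁)) = σ²·(k+1)/(k·n₁).
So n₁ = (1 + 1/k)·((z_{α/2} + z_β)/d)² = 1.500 × (2.681/0.24)².
n₁ = 1.500 × 124.79 = 187.2.
Round up: n₁ = 188, giving n₂ = 2 × 188 = 376.

n₁ = 188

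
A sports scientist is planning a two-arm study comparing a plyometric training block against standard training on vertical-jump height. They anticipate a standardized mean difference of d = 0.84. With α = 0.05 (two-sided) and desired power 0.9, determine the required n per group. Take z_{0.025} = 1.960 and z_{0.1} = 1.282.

For two independent groups with equal n: n = 2·((z_{α/2} + z_β) / d)².
z_{α/2} + z_β = 1.960 + 1.282 = 3.242.
n = 2 × (3.242 / 0.84)² = 2 × 3.860² = 2 × 14.90 = 29.8.
Round up to the next whole participant.

n = 30 per group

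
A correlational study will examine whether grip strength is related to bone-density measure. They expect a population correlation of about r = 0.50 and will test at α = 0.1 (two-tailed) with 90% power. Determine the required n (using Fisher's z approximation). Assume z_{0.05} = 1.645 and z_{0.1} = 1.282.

n = 32

Fisher's z: C = ½·ln((1+r)/(1−r)) = ½·ln(3.0000) = 0.5493.
n = ((z_{α/2} + z_β)/C)² + 3.
(1.645 + 1.282) / 0.5493 = 2.927 / 0.5493 = 5.329.
n = 5.329² + 3 = 28.39 + 3 = 31.4.
Round up.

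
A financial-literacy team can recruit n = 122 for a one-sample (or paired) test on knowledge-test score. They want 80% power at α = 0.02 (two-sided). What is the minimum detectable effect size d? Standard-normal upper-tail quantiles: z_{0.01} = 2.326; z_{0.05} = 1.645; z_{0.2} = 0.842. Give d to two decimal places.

For a single sample (or paired design) of n = 122: d_min = (z_{α/2} + z_β)/√n.
z-sum = 2.326 + 0.842 = 3.168.
d_min = 3.168 / √122 = 3.168 / 11.045 = 0.287.

d_min ≈ 0.29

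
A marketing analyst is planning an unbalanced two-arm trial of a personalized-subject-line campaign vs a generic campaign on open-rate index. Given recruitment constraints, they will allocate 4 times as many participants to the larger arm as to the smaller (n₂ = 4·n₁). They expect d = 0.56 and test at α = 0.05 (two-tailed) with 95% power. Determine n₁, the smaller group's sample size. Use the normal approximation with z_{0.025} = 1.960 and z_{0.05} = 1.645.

With allocation ratio k = n₂/n₁ = 4, Var(x̄₁−x̄₂) = σ²(1/n₁ + 1/(k·n₁)) = σ²·(k+1)/(k·n₁).
So n₁ = (1 + 1/k)·((z_{α/2} + z_β)/d)² = 1.250 × (3.605/0.56)².
n₁ = 1.250 × 41.44 = 51.8.
Round up: n₁ = 52, giving n₂ = 4 × 52 = 208.

n₁ = 52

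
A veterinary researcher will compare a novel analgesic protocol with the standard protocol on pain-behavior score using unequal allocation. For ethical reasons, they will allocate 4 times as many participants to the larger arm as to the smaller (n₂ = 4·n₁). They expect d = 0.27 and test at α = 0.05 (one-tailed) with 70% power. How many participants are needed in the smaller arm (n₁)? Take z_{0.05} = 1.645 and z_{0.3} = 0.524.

With allocation ratio k = n₂/n₁ = 4, Var(x̄₁−x̄₂) = σ²(1/n₁ + 1/(k·n₁)) = σ²·(k+1)/(k·n₁).
So n₁ = (1 + 1/k)·((z_{α} + z_β)/d)² = 1.250 × (2.169/0.27)².
n₁ = 1.250 × 64.53 = 80.7.
Round up: n₁ = 81, giving n₂ = 4 × 81 = 324.

n₁ = 81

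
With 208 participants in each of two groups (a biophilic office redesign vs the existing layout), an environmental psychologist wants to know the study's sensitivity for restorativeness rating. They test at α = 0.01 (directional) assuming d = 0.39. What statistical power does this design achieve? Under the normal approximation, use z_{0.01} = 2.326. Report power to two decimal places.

For two equal groups, power = Φ(d·√(n/2) − z_{α}).
d·√(n/2) = 0.39 × √(208/2) = 0.39 × 10.198 = 3.977.
z_β = 3.977 − 2.326 = 1.651.
Power = Φ(1.651) = 0.951.

power ≈ 0.95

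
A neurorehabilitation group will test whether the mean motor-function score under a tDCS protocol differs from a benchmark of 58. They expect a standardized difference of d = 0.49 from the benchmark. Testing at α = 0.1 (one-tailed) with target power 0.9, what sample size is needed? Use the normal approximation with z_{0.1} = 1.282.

n = 28

For a one-sample test: n = ((z_{α} + z_β) / d)².
z_{α} + z_β = 1.282 + 1.282 = 2.564.
n = (2.564 / 0.49)² = 5.233² = 27.38.
Round up.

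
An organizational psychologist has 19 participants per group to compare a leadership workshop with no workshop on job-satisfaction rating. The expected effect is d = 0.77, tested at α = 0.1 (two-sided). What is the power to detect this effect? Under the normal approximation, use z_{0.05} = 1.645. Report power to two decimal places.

For two equal groups, power = Φ(d·√(n/2) − z_{α/2}).
d·√(n/2) = 0.77 × √(19/2) = 0.77 × 3.082 = 2.373.
z_β = 2.373 − 1.645 = 0.728.
Power = Φ(0.728) = 0.767.

power ≈ 0.77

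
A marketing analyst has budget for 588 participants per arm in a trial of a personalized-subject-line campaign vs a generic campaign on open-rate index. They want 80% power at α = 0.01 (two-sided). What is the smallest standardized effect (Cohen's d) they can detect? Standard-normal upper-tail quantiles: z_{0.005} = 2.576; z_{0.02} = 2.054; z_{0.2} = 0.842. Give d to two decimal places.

For two independent groups of n = 588 each: d_min = (z_{α/2} + z_β)·√(2/n).
z-sum = 2.576 + 0.842 = 3.418.
d_min = 3.418 × √(2/588) = 3.418 × 0.0583 = 0.199.

d_min ≈ 0.20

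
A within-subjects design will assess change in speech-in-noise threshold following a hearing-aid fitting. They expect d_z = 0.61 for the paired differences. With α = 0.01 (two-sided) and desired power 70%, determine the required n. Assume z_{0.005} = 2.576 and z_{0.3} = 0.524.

For a paired (one-sample on differences) test: n = ((z_{α/2} + z_β) / d)².
z_{α/2} + z_β = 2.576 + 0.524 = 3.100.
n = (3.100 / 0.61)² = 5.082² = 25.83.
Round up.

n = 26 pairs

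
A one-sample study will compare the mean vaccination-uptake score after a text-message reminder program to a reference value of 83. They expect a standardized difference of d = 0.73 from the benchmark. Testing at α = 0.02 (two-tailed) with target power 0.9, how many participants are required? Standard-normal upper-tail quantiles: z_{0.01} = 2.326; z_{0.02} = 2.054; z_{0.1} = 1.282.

n = 25

For a one-sample test: n = ((z_{α/2} + z_β) / d)².
z_{α/2} + z_β = 2.326 + 1.282 = 3.608.
n = (3.608 / 0.73)² = 4.942² = 24.43.
Round up.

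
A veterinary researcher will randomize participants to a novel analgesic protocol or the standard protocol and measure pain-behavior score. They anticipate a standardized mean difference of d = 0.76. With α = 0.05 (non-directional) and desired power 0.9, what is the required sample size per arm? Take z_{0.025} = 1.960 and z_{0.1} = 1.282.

n = 37 per group

For two independent groups with equal n: n = 2·((z_{α/2} + z_β) / d)².
z_{α/2} + z_β = 1.960 + 1.282 = 3.242.
n = 2 × (3.242 / 0.76)² = 2 × 4.266² = 2 × 18.20 = 36.4.
Round up to the next whole participant.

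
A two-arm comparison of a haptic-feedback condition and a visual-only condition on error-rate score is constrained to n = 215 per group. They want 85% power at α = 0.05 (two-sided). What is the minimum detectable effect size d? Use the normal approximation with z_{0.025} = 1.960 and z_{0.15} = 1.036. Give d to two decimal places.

d_min ≈ 0.29

For two independent groups of n = 215 each: d_min = (z_{α/2} + z_β)·√(2/n).
z-sum = 1.960 + 1.036 = 2.996.
d_min = 2.996 × √(2/215) = 2.996 × 0.0964 = 0.289.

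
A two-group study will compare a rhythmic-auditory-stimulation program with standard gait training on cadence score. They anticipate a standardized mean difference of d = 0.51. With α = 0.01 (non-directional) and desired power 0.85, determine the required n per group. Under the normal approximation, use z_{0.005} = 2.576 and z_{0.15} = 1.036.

For two independent groups with equal n: n = 2·((z_{α/2} + z_β) / d)².
z_{α/2} + z_β = 2.576 + 1.036 = 3.612.
n = 2 × (3.612 / 0.51)² = 2 × 7.082² = 2 × 50.16 = 100.3.
Round up to the next whole participant.

n = 101 per group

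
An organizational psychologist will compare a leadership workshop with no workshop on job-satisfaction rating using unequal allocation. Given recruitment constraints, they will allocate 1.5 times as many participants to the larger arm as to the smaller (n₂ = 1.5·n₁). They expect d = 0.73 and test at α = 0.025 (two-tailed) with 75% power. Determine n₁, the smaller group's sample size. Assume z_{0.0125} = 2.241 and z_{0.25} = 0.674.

With allocation ratio k = n₂/n₁ = 1.5, Var(x̄₁−x̄₂) = σ²(1/n₁ + 1/(k·n₁)) = σ²·(k+1)/(k·n₁).
So n₁ = (1 + 1/k)·((z_{α/2} + z_β)/d)² = 1.667 × (2.915/0.73)².
n₁ = 1.667 × 15.95 = 26.6.
Round up: n₁ = 27, giving n₂ = ⌈1.5 × 27⌉ = ⌈40.5⌉ = 41.

n₁ = 27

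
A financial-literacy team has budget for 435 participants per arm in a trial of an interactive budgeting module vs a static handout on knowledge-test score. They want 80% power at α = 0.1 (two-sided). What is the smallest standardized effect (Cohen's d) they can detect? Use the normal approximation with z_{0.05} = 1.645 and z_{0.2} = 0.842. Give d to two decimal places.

For two independent groups of n = 435 each: d_min = (z_{α/2} + z_β)·√(2/n).
z-sum = 1.645 + 0.842 = 2.487.
d_min = 2.487 × √(2/435) = 2.487 × 0.0678 = 0.169.

d_min ≈ 0.17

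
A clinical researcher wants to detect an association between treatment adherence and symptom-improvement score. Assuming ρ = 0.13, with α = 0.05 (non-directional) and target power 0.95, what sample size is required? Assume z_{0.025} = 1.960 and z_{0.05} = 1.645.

Fisher's z: C = ½·ln((1+r)/(1−r)) = ½·ln(1.2989) = 0.1307.
n = ((z_{α/2} + z_β)/C)² + 3.
(1.960 + 1.645) / 0.1307 = 3.605 / 0.1307 = 27.582.
n = 27.582² + 3 = 760.78 + 3 = 763.8.
Round up.

n = 764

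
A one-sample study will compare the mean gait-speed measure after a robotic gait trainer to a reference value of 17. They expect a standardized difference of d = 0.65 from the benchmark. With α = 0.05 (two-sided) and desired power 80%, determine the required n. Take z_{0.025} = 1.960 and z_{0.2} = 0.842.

n = 19

For a one-sample test: n = ((z_{α/2} + z_β) / d)².
z_{α/2} + z_β = 1.960 + 0.842 = 2.802.
n = (2.802 / 0.65)² = 4.311² = 18.58.
Round up.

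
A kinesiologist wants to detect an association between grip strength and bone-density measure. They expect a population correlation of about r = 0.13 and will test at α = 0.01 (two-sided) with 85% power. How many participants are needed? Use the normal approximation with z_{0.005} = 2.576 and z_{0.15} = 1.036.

n = 767

Fisher's z: C = ½·ln((1+r)/(1−r)) = ½·ln(1.2989) = 0.1307.
n = ((z_{α/2} + z_β)/C)² + 3.
(2.576 + 1.036) / 0.1307 = 3.612 / 0.1307 = 27.636.
n = 27.636² + 3 = 763.74 + 3 = 766.7.
Round up.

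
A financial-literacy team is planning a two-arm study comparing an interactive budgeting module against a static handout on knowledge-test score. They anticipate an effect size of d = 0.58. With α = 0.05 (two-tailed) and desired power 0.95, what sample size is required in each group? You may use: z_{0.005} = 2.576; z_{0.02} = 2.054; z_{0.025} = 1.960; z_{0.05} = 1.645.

For two independent groups with equal n: n = 2·((z_{α/2} + z_β) / d)².
z_{α/2} + z_β = 1.960 + 1.645 = 3.605.
n = 2 × (3.605 / 0.58)² = 2 × 6.216² = 2 × 38.63 = 77.3.
Round up to the next whole participant.

n = 78 per group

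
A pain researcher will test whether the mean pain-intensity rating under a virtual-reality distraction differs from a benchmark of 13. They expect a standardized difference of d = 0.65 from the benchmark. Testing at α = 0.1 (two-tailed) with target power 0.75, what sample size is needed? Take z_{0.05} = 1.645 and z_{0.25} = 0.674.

n = 13

For a one-sample test: n = ((z_{α/2} + z_β) / d)².
z_{α/2} + z_β = 1.645 + 0.674 = 2.319.
n = (2.319 / 0.65)² = 3.568² = 12.73.
Round up.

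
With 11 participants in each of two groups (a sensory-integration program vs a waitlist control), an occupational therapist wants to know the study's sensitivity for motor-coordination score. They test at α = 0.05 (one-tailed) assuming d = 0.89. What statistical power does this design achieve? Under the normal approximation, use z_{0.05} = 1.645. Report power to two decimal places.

power ≈ 0.67

For two equal groups, power = Φ(d·√(n/2) − z_{α}).
d·√(n/2) = 0.89 × √(11/2) = 0.89 × 2.345 = 2.087.
z_β = 2.087 − 1.645 = 0.442.
Power = Φ(0.442) = 0.671.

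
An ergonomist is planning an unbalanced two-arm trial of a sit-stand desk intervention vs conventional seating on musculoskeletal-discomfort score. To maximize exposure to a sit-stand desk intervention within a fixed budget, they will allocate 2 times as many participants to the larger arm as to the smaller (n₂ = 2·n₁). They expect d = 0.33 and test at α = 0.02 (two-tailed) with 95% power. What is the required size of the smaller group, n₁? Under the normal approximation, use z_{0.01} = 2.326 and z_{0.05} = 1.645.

n₁ = 218

With allocation ratio k = n₂/n₁ = 2, Var(x̄₁−x̄₂) = σ²(1/n₁ + 1/(k·n₁)) = σ²·(k+1)/(k·n₁).
So n₁ = (1 + 1/k)·((z_{α/2} + z_β)/d)² = 1.500 × (3.971/0.33)².
n₁ = 1.500 × 144.80 = 217.2.
Round up: n₁ = 218, giving n₂ = 2 × 218 = 436.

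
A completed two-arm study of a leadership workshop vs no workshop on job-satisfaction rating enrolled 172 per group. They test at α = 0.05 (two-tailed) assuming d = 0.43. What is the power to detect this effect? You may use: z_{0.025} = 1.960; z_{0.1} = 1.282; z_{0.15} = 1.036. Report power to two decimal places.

power ≈ 0.98

For two equal groups, power = Φ(d·√(n/2) − z_{α/2}).
d·√(n/2) = 0.43 × √(172/2) = 0.43 × 9.274 = 3.988.
z_β = 3.988 − 1.960 = 2.028.
Power = Φ(2.028) = 0.979.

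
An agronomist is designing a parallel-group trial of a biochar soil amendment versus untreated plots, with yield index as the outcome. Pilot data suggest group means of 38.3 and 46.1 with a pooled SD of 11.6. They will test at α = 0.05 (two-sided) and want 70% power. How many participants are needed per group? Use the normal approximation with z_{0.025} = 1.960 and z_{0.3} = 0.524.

Cohen's d = |M₁ − M₂| / SD_pooled = |38.3 − 46.1| / 11.6 = 7.8 / 11.6 = 0.672.
For two independent groups with equal n: n = 2·((z_{α/2} + z_β) / d)².
z_{α/2} + z_β = 1.960 + 0.524 = 2.484.
n = 2 × (2.484 / 0.672)² = 2 × 3.696² = 2 × 13.66 = 27.3.
Round up to the next whole participant.

n = 28 per group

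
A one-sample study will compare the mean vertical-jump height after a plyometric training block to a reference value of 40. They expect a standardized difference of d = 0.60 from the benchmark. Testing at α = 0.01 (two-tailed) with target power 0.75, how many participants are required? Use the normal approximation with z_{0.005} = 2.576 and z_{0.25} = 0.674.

n = 30

For a one-sample test: n = ((z_{α/2} + z_β) / d)².
z_{α/2} + z_β = 2.576 + 0.674 = 3.250.
n = (3.250 / 0.60)² = 5.417² = 29.34.
Round up.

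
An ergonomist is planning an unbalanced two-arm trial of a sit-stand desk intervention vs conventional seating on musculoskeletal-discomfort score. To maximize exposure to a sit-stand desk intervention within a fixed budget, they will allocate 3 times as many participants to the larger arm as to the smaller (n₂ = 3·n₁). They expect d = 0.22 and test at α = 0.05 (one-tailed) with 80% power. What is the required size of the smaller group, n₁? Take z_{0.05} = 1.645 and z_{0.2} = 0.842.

n₁ = 171

With allocation ratio k = n₂/n₁ = 3, Var(x̄₁−x̄₂) = σ²(1/n₁ + 1/(k·n₁)) = σ²·(k+1)/(k·n₁).
So n₁ = (1 + 1/k)·((z_{α} + z_β)/d)² = 1.333 × (2.487/0.22)².
n₁ = 1.333 × 127.79 = 170.4.
Round up: n₁ = 171, giving n₂ = 3 × 171 = 513.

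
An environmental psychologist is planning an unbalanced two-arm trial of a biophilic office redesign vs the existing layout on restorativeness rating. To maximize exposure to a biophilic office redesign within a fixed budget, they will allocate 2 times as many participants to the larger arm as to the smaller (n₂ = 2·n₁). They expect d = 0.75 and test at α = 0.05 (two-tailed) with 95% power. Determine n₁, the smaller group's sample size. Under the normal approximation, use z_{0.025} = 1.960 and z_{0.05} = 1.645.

With allocation ratio k = n₂/n₁ = 2, Var(x̄₁−x̄₂) = σ²(1/n₁ + 1/(k·n₁)) = σ²·(k+1)/(k·n₁).
So n₁ = (1 + 1/k)·((z_{α/2} + z_β)/d)² = 1.500 × (3.605/0.75)².
n₁ = 1.500 × 23.10 = 34.7.
Round up: n₁ = 35, giving n₂ = 2 × 35 = 70.

n₁ = 35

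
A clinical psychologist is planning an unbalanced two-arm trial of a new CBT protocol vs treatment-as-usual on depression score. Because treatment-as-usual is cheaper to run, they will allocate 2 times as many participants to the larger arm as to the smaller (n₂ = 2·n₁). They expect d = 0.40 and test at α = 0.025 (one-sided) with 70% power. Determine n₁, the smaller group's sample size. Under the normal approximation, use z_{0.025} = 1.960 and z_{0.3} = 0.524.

With allocation ratio k = n₂/n₁ = 2, Var(x̄₁−x̄₂) = σ²(1/n₁ + 1/(k·n₁)) = σ²·(k+1)/(k·n₁).
So n₁ = (1 + 1/k)·((z_{α} + z_β)/d)² = 1.500 × (2.484/0.40)².
n₁ = 1.500 × 38.56 = 57.8.
Round up: n₁ = 58, giving n₂ = 2 × 58 = 116.

n₁ = 58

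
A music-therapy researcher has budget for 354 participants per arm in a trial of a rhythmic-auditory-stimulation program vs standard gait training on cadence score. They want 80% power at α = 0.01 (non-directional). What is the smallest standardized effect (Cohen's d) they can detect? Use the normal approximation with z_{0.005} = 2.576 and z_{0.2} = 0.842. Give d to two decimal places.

For two independent groups of n = 354 each: d_min = (z_{α/2} + z_β)·√(2/n).
z-sum = 2.576 + 0.842 = 3.418.
d_min = 3.418 × √(2/354) = 3.418 × 0.0752 = 0.257.

d_min ≈ 0.26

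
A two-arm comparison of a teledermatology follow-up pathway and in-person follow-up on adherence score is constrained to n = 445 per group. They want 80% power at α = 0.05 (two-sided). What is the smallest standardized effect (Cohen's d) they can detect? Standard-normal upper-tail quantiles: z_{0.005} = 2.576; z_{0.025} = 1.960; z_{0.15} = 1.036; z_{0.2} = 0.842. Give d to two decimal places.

d_min ≈ 0.19

For two independent groups of n = 445 each: d_min = (z_{α/2} + z_β)·√(2/n).
z-sum = 1.960 + 0.842 = 2.802.
d_min = 2.802 × √(2/445) = 2.802 × 0.0670 = 0.188.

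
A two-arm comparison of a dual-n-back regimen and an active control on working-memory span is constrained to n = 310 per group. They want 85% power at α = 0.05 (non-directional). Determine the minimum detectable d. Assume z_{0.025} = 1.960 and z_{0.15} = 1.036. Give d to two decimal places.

For two independent groups of n = 310 each: d_min = (z_{α/2} + z_β)·√(2/n).
z-sum = 1.960 + 1.036 = 2.996.
d_min = 2.996 × √(2/310) = 2.996 × 0.0803 = 0.241.

d_min ≈ 0.24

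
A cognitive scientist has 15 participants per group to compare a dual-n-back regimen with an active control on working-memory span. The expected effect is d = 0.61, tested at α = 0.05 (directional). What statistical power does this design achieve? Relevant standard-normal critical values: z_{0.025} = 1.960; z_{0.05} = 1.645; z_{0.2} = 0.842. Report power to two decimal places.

power ≈ 0.51

For two equal groups, power = Φ(d·√(n/2) − z_{α}).
d·√(n/2) = 0.61 × √(15/2) = 0.61 × 2.739 = 1.671.
z_β = 1.671 − 1.645 = 0.026.
Power = Φ(0.026) = 0.510.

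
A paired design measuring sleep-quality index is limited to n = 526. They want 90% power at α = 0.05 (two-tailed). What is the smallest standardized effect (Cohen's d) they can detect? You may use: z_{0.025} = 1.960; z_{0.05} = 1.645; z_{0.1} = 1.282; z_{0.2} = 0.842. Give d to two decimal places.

For a single sample (or paired design) of n = 526: d_min = (z_{α/2} + z_β)/√n.
z-sum = 1.960 + 1.282 = 3.242.
d_min = 3.242 / √526 = 3.242 / 22.935 = 0.141.

d_min ≈ 0.14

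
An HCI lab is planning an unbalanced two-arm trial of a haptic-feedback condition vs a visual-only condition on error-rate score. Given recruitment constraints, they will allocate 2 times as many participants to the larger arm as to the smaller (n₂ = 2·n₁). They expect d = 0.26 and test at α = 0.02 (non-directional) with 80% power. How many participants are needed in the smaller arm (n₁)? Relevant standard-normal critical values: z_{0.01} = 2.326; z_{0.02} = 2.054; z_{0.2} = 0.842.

n₁ = 223

With allocation ratio k = n₂/n₁ = 2, Var(x̄₁−x̄₂) = σ²(1/n₁ + 1/(k·n₁)) = σ²·(k+1)/(k·n₁).
So n₁ = (1 + 1/k)·((z_{α/2} + z_β)/d)² = 1.500 × (3.168/0.26)².
n₁ = 1.500 × 148.46 = 222.7.
Round up: n₁ = 223, giving n₂ = 2 × 223 = 446.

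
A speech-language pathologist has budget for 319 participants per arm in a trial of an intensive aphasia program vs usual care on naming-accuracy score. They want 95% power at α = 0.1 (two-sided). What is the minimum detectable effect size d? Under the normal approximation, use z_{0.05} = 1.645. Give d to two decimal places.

d_min ≈ 0.26

For two independent groups of n = 319 each: d_min = (z_{α/2} + z_β)·√(2/n).
z-sum = 1.645 + 1.645 = 3.290.
d_min = 3.290 × √(2/319) = 3.290 × 0.0792 = 0.261.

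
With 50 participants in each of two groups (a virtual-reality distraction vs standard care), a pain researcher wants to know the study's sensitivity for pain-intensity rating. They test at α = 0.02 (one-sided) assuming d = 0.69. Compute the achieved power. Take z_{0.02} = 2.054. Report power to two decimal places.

For two equal groups, power = Φ(d·√(n/2) − z_{α}).
d·√(n/2) = 0.69 × √(50/2) = 0.69 × 5.000 = 3.450.
z_β = 3.450 − 2.054 = 1.396.
Power = Φ(1.396) = 0.919.

power ≈ 0.92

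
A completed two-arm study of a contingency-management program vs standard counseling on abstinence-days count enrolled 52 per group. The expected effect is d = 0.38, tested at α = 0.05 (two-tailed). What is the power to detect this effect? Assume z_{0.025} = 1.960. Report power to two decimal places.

For two equal groups, power = Φ(d·√(n/2) − z_{α/2}).
d·√(n/2) = 0.38 × √(52/2) = 0.38 × 5.099 = 1.938.
z_β = 1.938 − 1.960 = -0.022.
Power = Φ(-0.022) = 0.491.

power ≈ 0.49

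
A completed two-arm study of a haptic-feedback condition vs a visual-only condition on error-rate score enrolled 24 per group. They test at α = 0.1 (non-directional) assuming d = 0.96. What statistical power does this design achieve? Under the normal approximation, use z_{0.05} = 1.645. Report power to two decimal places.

For two equal groups, power = Φ(d·√(n/2) − z_{α/2}).
d·√(n/2) = 0.96 × √(24/2) = 0.96 × 3.464 = 3.326.
z_β = 3.326 − 1.645 = 1.681.
Power = Φ(1.681) = 0.954.

power ≈ 0.95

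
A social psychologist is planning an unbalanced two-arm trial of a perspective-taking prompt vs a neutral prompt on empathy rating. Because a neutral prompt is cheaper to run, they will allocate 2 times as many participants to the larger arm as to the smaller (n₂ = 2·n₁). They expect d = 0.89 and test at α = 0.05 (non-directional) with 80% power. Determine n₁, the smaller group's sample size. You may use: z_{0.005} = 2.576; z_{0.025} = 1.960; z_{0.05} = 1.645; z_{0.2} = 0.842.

n₁ = 15

With allocation ratio k = n₂/n₁ = 2, Var(x̄₁−x̄₂) = σ²(1/n₁ + 1/(k·n₁)) = σ²·(k+1)/(k·n₁).
So n₁ = (1 + 1/k)·((z_{α/2} + z_β)/d)² = 1.500 × (2.802/0.89)².
n₁ = 1.500 × 9.91 = 14.9.
Round up: n₁ = 15, giving n₂ = 2 × 15 = 30.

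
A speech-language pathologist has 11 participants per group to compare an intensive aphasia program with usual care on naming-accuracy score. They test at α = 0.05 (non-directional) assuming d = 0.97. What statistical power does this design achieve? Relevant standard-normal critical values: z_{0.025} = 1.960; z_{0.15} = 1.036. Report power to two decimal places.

For two equal groups, power = Φ(d·√(n/2) − z_{α/2}).
d·√(n/2) = 0.97 × √(11/2) = 0.97 × 2.345 = 2.275.
z_β = 2.275 − 1.960 = 0.315.
Power = Φ(0.315) = 0.624.

power ≈ 0.62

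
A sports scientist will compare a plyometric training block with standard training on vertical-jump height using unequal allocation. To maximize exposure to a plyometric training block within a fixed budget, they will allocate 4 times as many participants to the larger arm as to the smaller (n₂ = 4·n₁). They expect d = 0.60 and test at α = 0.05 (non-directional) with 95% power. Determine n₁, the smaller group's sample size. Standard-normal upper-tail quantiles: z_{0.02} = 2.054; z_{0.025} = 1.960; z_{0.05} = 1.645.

n₁ = 46

With allocation ratio k = n₂/n₁ = 4, Var(x̄₁−x̄₂) = σ²(1/n₁ + 1/(k·n₁)) = σ²·(k+1)/(k·n₁).
So n₁ = (1 + 1/k)·((z_{α/2} + z_β)/d)² = 1.250 × (3.605/0.60)².
n₁ = 1.250 × 36.10 = 45.1.
Round up: n₁ = 46, giving n₂ = 4 × 46 = 184.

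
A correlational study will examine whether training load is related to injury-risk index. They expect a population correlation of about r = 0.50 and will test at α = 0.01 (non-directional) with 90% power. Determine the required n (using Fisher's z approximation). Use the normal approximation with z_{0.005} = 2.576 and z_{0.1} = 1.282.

Fisher's z: C = ½·ln((1+r)/(1−r)) = ½·ln(3.0000) = 0.5493.
n = ((z_{α/2} + z_β)/C)² + 3.
(2.576 + 1.282) / 0.5493 = 3.858 / 0.5493 = 7.023.
n = 7.023² + 3 = 49.33 + 3 = 52.3.
Round up.

n = 53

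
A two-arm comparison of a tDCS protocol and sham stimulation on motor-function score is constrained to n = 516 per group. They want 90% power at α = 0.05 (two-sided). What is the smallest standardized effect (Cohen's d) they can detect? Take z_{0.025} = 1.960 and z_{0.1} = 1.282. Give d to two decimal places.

d_min ≈ 0.20

For two independent groups of n = 516 each: d_min = (z_{α/2} + z_β)·√(2/n).
z-sum = 1.960 + 1.282 = 3.242.
d_min = 3.242 × √(2/516) = 3.242 × 0.0623 = 0.202.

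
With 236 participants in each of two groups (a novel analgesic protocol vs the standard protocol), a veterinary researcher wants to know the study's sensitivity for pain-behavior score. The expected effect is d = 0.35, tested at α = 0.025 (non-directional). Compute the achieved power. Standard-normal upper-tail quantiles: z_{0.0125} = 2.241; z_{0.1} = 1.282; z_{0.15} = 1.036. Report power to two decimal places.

power ≈ 0.94

For two equal groups, power = Φ(d·√(n/2) − z_{α/2}).
d·√(n/2) = 0.35 × √(236/2) = 0.35 × 10.863 = 3.802.
z_β = 3.802 − 2.241 = 1.561.
Power = Φ(1.561) = 0.941.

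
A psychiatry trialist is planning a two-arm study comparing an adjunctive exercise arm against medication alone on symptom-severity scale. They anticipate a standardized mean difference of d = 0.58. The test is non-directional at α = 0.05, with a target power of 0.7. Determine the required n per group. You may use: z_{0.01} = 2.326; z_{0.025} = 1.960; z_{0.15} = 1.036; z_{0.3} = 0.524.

n = 37 per group

For two independent groups with equal n: n = 2·((z_{α/2} + z_β) / d)².
z_{α/2} + z_β = 1.960 + 0.524 = 2.484.
n = 2 × (2.484 / 0.58)² = 2 × 4.283² = 2 × 18.34 = 36.7.
Round up to the next whole participant.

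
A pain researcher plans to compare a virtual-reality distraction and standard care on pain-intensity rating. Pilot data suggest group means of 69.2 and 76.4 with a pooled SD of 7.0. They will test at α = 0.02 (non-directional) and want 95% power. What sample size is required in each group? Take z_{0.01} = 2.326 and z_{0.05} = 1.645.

n = 30 per group

Cohen's d = |M₁ − M₂| / SD_pooled = |69.2 − 76.4| / 7.0 = 7.2 / 7.0 = 1.029.
For two independent groups with equal n: n = 2·((z_{α/2} + z_β) / d)².
z_{α/2} + z_β = 2.326 + 1.645 = 3.971.
n = 2 × (3.971 / 1.029)² = 2 × 3.859² = 2 × 14.89 = 29.8.
Round up to the next whole participant.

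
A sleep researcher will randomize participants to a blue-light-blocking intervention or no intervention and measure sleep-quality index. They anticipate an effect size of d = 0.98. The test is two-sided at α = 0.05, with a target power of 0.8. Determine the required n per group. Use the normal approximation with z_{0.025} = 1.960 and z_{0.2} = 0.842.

For two independent groups with equal n: n = 2·((z_{α/2} + z_β) / d)².
z_{α/2} + z_β = 1.960 + 0.842 = 2.802.
n = 2 × (2.802 / 0.98)² = 2 × 2.859² = 2 × 8.17 = 16.3.
Round up to the next whole participant.

n = 17 per group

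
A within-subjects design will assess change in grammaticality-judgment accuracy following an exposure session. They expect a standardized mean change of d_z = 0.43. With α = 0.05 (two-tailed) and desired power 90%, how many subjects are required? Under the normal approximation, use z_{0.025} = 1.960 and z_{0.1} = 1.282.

For a paired (one-sample on differences) test: n = ((z_{α/2} + z_β) / d)².
z_{α/2} + z_β = 1.960 + 1.282 = 3.242.
n = (3.242 / 0.43)² = 7.540² = 56.84.
Round up.

n = 57 pairs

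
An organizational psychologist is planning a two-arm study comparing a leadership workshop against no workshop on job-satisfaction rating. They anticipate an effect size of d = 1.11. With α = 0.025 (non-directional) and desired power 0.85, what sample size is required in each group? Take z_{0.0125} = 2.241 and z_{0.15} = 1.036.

For two independent groups with equal n: n = 2·((z_{α/2} + z_β) / d)².
z_{α/2} + z_β = 2.241 + 1.036 = 3.277.
n = 2 × (3.277 / 1.11)² = 2 × 2.952² = 2 × 8.72 = 17.4.
Round up to the next whole participant.

n = 18 per group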